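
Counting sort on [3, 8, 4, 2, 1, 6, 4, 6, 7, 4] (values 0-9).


Input: [3, 8, 4, 2, 1, 6, 4, 6, 7, 4]
Counts: [0, 1, 1, 1, 3, 0, 2, 1, 1, 0]

Sorted: [1, 2, 3, 4, 4, 4, 6, 6, 7, 8]


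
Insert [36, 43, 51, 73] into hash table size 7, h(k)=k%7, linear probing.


Insert 36: h=1 -> slot 1
Insert 43: h=1, 1 probes -> slot 2
Insert 51: h=2, 1 probes -> slot 3
Insert 73: h=3, 1 probes -> slot 4

Table: [None, 36, 43, 51, 73, None, None]


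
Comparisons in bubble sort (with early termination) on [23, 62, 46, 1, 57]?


Algorithm: bubble sort (with early termination)
Input: [23, 62, 46, 1, 57]
Sorted: [1, 23, 46, 57, 62]

10


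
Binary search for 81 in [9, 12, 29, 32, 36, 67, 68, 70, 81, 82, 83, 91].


Step 1: lo=0, hi=11, mid=5, val=67
Step 2: lo=6, hi=11, mid=8, val=81

Found at index 8


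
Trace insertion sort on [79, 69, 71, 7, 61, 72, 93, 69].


Initial: [79, 69, 71, 7, 61, 72, 93, 69]
Insert 69: [69, 79, 71, 7, 61, 72, 93, 69]
Insert 71: [69, 71, 79, 7, 61, 72, 93, 69]
Insert 7: [7, 69, 71, 79, 61, 72, 93, 69]
Insert 61: [7, 61, 69, 71, 79, 72, 93, 69]
Insert 72: [7, 61, 69, 71, 72, 79, 93, 69]
Insert 93: [7, 61, 69, 71, 72, 79, 93, 69]
Insert 69: [7, 61, 69, 69, 71, 72, 79, 93]

Sorted: [7, 61, 69, 69, 71, 72, 79, 93]


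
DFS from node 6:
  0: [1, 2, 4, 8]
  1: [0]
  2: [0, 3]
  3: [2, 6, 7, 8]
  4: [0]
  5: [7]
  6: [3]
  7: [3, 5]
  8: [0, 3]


Visit 6, push [3]
Visit 3, push [8, 7, 2]
Visit 2, push [0]
Visit 0, push [8, 4, 1]
Visit 1, push []
Visit 4, push []
Visit 8, push []
Visit 7, push [5]
Visit 5, push []

DFS order: [6, 3, 2, 0, 1, 4, 8, 7, 5]


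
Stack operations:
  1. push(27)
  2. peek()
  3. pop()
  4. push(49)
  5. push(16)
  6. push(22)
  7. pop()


push(27) -> [27]
peek()->27
pop()->27, []
push(49) -> [49]
push(16) -> [49, 16]
push(22) -> [49, 16, 22]
pop()->22, [49, 16]

Final stack: [49, 16]


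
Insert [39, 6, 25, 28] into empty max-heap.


Insert 39: [39]
Insert 6: [39, 6]
Insert 25: [39, 6, 25]
Insert 28: [39, 28, 25, 6]

Final heap: [39, 28, 25, 6]


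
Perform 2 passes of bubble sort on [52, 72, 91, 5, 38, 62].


Initial: [52, 72, 91, 5, 38, 62]
Pass 1: [52, 72, 5, 38, 62, 91] (3 swaps)
Pass 2: [52, 5, 38, 62, 72, 91] (3 swaps)

After 2 passes: [52, 5, 38, 62, 72, 91]


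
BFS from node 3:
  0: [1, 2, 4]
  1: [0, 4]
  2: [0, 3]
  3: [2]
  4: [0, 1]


Visit 3, enqueue [2]
Visit 2, enqueue [0]
Visit 0, enqueue [1, 4]
Visit 1, enqueue []
Visit 4, enqueue []

BFS order: [3, 2, 0, 1, 4]


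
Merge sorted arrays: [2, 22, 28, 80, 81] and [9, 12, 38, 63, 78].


Take 2 from A
Take 9 from B
Take 12 from B
Take 22 from A
Take 28 from A
Take 38 from B
Take 63 from B
Take 78 from B

Merged: [2, 9, 12, 22, 28, 38, 63, 78, 80, 81]


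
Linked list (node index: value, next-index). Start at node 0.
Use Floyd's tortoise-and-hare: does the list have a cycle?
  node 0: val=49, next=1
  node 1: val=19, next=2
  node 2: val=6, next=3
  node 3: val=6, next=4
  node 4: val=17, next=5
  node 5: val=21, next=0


Floyd's tortoise (slow, +1) and hare (fast, +2):
  init: slow=0, fast=0
  step 1: slow=1, fast=2
  step 2: slow=2, fast=4
  step 3: slow=3, fast=0
  step 4: slow=4, fast=2
  step 5: slow=5, fast=4
  step 6: slow=0, fast=0
  slow == fast at node 0: cycle detected

Cycle: yes


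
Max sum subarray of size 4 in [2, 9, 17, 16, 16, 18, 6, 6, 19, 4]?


[0:4]: 44
[1:5]: 58
[2:6]: 67
[3:7]: 56
[4:8]: 46
[5:9]: 49
[6:10]: 35

Max: 67 at [2:6]


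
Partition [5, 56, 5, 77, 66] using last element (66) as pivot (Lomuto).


Pivot: 66
  5 <= 66: advance i (no swap)
  56 <= 66: advance i (no swap)
  5 <= 66: advance i (no swap)
Place pivot at 3: [5, 56, 5, 66, 77]

Partitioned: [5, 56, 5, 66, 77]


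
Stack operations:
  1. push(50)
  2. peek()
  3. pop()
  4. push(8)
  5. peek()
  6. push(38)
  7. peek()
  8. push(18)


push(50) -> [50]
peek()->50
pop()->50, []
push(8) -> [8]
peek()->8
push(38) -> [8, 38]
peek()->38
push(18) -> [8, 38, 18]

Final stack: [8, 38, 18]


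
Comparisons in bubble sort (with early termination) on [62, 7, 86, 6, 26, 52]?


Algorithm: bubble sort (with early termination)
Input: [62, 7, 86, 6, 26, 52]
Sorted: [6, 7, 26, 52, 62, 86]

14


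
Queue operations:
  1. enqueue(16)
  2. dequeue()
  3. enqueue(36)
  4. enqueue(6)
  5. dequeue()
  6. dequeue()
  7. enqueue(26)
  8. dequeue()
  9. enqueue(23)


enqueue(16) -> [16]
dequeue()->16, []
enqueue(36) -> [36]
enqueue(6) -> [36, 6]
dequeue()->36, [6]
dequeue()->6, []
enqueue(26) -> [26]
dequeue()->26, []
enqueue(23) -> [23]

Final queue: [23]


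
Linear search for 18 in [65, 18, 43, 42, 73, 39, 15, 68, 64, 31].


i=0: 65!=18
i=1: 18==18 found!

Found at 1, 2 comps


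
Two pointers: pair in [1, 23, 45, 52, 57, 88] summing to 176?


lo=0(1)+hi=5(88)=89
lo=1(23)+hi=5(88)=111
lo=2(45)+hi=5(88)=133
lo=3(52)+hi=5(88)=140
lo=4(57)+hi=5(88)=145

No pair found


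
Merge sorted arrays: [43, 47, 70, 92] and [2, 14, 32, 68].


Take 2 from B
Take 14 from B
Take 32 from B
Take 43 from A
Take 47 from A
Take 68 from B

Merged: [2, 14, 32, 43, 47, 68, 70, 92]


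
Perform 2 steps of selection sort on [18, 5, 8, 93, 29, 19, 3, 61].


Initial: [18, 5, 8, 93, 29, 19, 3, 61]
Step 1: min=3 at 6
  Swap: [3, 5, 8, 93, 29, 19, 18, 61]
Step 2: min=5 at 1
  Swap: [3, 5, 8, 93, 29, 19, 18, 61]

After 2 steps: [3, 5, 8, 93, 29, 19, 18, 61]


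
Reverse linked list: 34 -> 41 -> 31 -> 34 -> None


Step 1: curr=34, set curr.next=prev(None) | reversed so far: 34
Step 2: curr=41, set curr.next=prev(34) | reversed so far: 41 -> 34
Step 3: curr=31, set curr.next=prev(41) | reversed so far: 31 -> 41 -> 34
Step 4: curr=34, set curr.next=prev(31) | reversed so far: 34 -> 31 -> 41 -> 34

34 -> 31 -> 41 -> 34 -> None


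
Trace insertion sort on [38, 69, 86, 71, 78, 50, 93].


Initial: [38, 69, 86, 71, 78, 50, 93]
Insert 69: [38, 69, 86, 71, 78, 50, 93]
Insert 86: [38, 69, 86, 71, 78, 50, 93]
Insert 71: [38, 69, 71, 86, 78, 50, 93]
Insert 78: [38, 69, 71, 78, 86, 50, 93]
Insert 50: [38, 50, 69, 71, 78, 86, 93]
Insert 93: [38, 50, 69, 71, 78, 86, 93]

Sorted: [38, 50, 69, 71, 78, 86, 93]


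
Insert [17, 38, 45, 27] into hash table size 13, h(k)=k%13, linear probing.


Insert 17: h=4 -> slot 4
Insert 38: h=12 -> slot 12
Insert 45: h=6 -> slot 6
Insert 27: h=1 -> slot 1

Table: [None, 27, None, None, 17, None, 45, None, None, None, None, None, 38]


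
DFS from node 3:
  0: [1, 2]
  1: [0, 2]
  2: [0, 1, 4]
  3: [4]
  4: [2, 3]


Visit 3, push [4]
Visit 4, push [2]
Visit 2, push [1, 0]
Visit 0, push [1]
Visit 1, push []

DFS order: [3, 4, 2, 0, 1]


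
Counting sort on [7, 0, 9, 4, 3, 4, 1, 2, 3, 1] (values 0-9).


Input: [7, 0, 9, 4, 3, 4, 1, 2, 3, 1]
Counts: [1, 2, 1, 2, 2, 0, 0, 1, 0, 1]

Sorted: [0, 1, 1, 2, 3, 3, 4, 4, 7, 9]


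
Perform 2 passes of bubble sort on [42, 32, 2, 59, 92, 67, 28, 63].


Initial: [42, 32, 2, 59, 92, 67, 28, 63]
Pass 1: [32, 2, 42, 59, 67, 28, 63, 92] (5 swaps)
Pass 2: [2, 32, 42, 59, 28, 63, 67, 92] (3 swaps)

After 2 passes: [2, 32, 42, 59, 28, 63, 67, 92]


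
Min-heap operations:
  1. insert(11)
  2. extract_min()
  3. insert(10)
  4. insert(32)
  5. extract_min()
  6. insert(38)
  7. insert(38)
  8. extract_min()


insert(11) -> [11]
extract_min()->11, []
insert(10) -> [10]
insert(32) -> [10, 32]
extract_min()->10, [32]
insert(38) -> [32, 38]
insert(38) -> [32, 38, 38]
extract_min()->32, [38, 38]

Final heap: [38, 38]


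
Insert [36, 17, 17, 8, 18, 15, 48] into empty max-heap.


Insert 36: [36]
Insert 17: [36, 17]
Insert 17: [36, 17, 17]
Insert 8: [36, 17, 17, 8]
Insert 18: [36, 18, 17, 8, 17]
Insert 15: [36, 18, 17, 8, 17, 15]
Insert 48: [48, 18, 36, 8, 17, 15, 17]

Final heap: [48, 18, 36, 8, 17, 15, 17]


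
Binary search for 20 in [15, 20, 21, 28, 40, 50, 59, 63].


Step 1: lo=0, hi=7, mid=3, val=28
Step 2: lo=0, hi=2, mid=1, val=20

Found at index 1


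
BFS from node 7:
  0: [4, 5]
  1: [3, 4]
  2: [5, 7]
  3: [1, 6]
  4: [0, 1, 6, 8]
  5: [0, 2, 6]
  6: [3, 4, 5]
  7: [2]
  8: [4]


Visit 7, enqueue [2]
Visit 2, enqueue [5]
Visit 5, enqueue [0, 6]
Visit 0, enqueue [4]
Visit 6, enqueue [3]
Visit 4, enqueue [1, 8]
Visit 3, enqueue []
Visit 1, enqueue []
Visit 8, enqueue []

BFS order: [7, 2, 5, 0, 6, 4, 3, 1, 8]


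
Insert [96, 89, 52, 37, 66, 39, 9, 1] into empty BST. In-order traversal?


Insert 96: root
Insert 89: L from 96
Insert 52: L from 96 -> L from 89
Insert 37: L from 96 -> L from 89 -> L from 52
Insert 66: L from 96 -> L from 89 -> R from 52
Insert 39: L from 96 -> L from 89 -> L from 52 -> R from 37
Insert 9: L from 96 -> L from 89 -> L from 52 -> L from 37
Insert 1: L from 96 -> L from 89 -> L from 52 -> L from 37 -> L from 9

In-order: [1, 9, 37, 39, 52, 66, 89, 96]


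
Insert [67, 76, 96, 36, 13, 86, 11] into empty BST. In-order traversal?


Insert 67: root
Insert 76: R from 67
Insert 96: R from 67 -> R from 76
Insert 36: L from 67
Insert 13: L from 67 -> L from 36
Insert 86: R from 67 -> R from 76 -> L from 96
Insert 11: L from 67 -> L from 36 -> L from 13

In-order: [11, 13, 36, 67, 76, 86, 96]


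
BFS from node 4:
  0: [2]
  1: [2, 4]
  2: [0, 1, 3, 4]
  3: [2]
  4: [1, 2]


Visit 4, enqueue [1, 2]
Visit 1, enqueue []
Visit 2, enqueue [0, 3]
Visit 0, enqueue []
Visit 3, enqueue []

BFS order: [4, 1, 2, 0, 3]


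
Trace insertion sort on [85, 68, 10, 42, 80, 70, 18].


Initial: [85, 68, 10, 42, 80, 70, 18]
Insert 68: [68, 85, 10, 42, 80, 70, 18]
Insert 10: [10, 68, 85, 42, 80, 70, 18]
Insert 42: [10, 42, 68, 85, 80, 70, 18]
Insert 80: [10, 42, 68, 80, 85, 70, 18]
Insert 70: [10, 42, 68, 70, 80, 85, 18]
Insert 18: [10, 18, 42, 68, 70, 80, 85]

Sorted: [10, 18, 42, 68, 70, 80, 85]


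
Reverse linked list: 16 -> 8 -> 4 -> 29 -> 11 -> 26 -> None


Step 1: curr=16, set curr.next=prev(None) | reversed so far: 16
Step 2: curr=8, set curr.next=prev(16) | reversed so far: 8 -> 16
Step 3: curr=4, set curr.next=prev(8) | reversed so far: 4 -> 8 -> 16
Step 4: curr=29, set curr.next=prev(4) | reversed so far: 29 -> 4 -> 8 -> 16
Step 5: curr=11, set curr.next=prev(29) | reversed so far: 11 -> 29 -> 4 -> 8 -> 16
Step 6: curr=26, set curr.next=prev(11) | reversed so far: 26 -> 11 -> 29 -> 4 -> 8 -> 16

26 -> 11 -> 29 -> 4 -> 8 -> 16 -> None


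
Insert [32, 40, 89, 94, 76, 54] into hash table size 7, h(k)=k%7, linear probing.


Insert 32: h=4 -> slot 4
Insert 40: h=5 -> slot 5
Insert 89: h=5, 1 probes -> slot 6
Insert 94: h=3 -> slot 3
Insert 76: h=6, 1 probes -> slot 0
Insert 54: h=5, 3 probes -> slot 1

Table: [76, 54, None, 94, 32, 40, 89]


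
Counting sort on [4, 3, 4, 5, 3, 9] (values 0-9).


Input: [4, 3, 4, 5, 3, 9]
Counts: [0, 0, 0, 2, 2, 1, 0, 0, 0, 1]

Sorted: [3, 3, 4, 4, 5, 9]


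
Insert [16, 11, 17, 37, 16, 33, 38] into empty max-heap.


Insert 16: [16]
Insert 11: [16, 11]
Insert 17: [17, 11, 16]
Insert 37: [37, 17, 16, 11]
Insert 16: [37, 17, 16, 11, 16]
Insert 33: [37, 17, 33, 11, 16, 16]
Insert 38: [38, 17, 37, 11, 16, 16, 33]

Final heap: [38, 17, 37, 11, 16, 16, 33]


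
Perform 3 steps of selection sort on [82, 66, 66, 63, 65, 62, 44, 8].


Initial: [82, 66, 66, 63, 65, 62, 44, 8]
Step 1: min=8 at 7
  Swap: [8, 66, 66, 63, 65, 62, 44, 82]
Step 2: min=44 at 6
  Swap: [8, 44, 66, 63, 65, 62, 66, 82]
Step 3: min=62 at 5
  Swap: [8, 44, 62, 63, 65, 66, 66, 82]

After 3 steps: [8, 44, 62, 63, 65, 66, 66, 82]


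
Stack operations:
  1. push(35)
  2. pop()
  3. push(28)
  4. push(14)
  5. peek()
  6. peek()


push(35) -> [35]
pop()->35, []
push(28) -> [28]
push(14) -> [28, 14]
peek()->14
peek()->14

Final stack: [28, 14]


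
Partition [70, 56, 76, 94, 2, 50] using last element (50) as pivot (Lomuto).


Pivot: 50
  2 <= 50: swap -> [2, 56, 76, 94, 70, 50]
Place pivot at 1: [2, 50, 76, 94, 70, 56]

Partitioned: [2, 50, 76, 94, 70, 56]


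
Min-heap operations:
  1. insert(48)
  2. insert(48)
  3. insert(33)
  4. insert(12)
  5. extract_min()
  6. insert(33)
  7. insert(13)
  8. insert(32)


insert(48) -> [48]
insert(48) -> [48, 48]
insert(33) -> [33, 48, 48]
insert(12) -> [12, 33, 48, 48]
extract_min()->12, [33, 48, 48]
insert(33) -> [33, 33, 48, 48]
insert(13) -> [13, 33, 48, 48, 33]
insert(32) -> [13, 33, 32, 48, 33, 48]

Final heap: [13, 33, 32, 48, 33, 48]


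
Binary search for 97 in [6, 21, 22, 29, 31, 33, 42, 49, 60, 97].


Step 1: lo=0, hi=9, mid=4, val=31
Step 2: lo=5, hi=9, mid=7, val=49
Step 3: lo=8, hi=9, mid=8, val=60
Step 4: lo=9, hi=9, mid=9, val=97

Found at index 9


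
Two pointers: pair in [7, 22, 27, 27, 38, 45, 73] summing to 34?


lo=0(7)+hi=6(73)=80
lo=0(7)+hi=5(45)=52
lo=0(7)+hi=4(38)=45
lo=0(7)+hi=3(27)=34

Yes: 7+27=34


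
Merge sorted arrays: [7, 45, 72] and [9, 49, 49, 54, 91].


Take 7 from A
Take 9 from B
Take 45 from A
Take 49 from B
Take 49 from B
Take 54 from B
Take 72 from A

Merged: [7, 9, 45, 49, 49, 54, 72, 91]


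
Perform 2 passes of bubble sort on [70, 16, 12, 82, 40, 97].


Initial: [70, 16, 12, 82, 40, 97]
Pass 1: [16, 12, 70, 40, 82, 97] (3 swaps)
Pass 2: [12, 16, 40, 70, 82, 97] (2 swaps)

After 2 passes: [12, 16, 40, 70, 82, 97]


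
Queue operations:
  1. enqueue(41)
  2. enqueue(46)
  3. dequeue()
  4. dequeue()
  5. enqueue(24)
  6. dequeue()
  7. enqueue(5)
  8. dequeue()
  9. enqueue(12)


enqueue(41) -> [41]
enqueue(46) -> [41, 46]
dequeue()->41, [46]
dequeue()->46, []
enqueue(24) -> [24]
dequeue()->24, []
enqueue(5) -> [5]
dequeue()->5, []
enqueue(12) -> [12]

Final queue: [12]


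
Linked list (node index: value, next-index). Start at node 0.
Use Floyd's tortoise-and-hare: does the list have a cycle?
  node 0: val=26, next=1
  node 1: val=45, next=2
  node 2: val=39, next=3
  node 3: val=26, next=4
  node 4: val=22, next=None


Floyd's tortoise (slow, +1) and hare (fast, +2):
  init: slow=0, fast=0
  step 1: slow=1, fast=2
  step 2: slow=2, fast=4
  step 3: fast -> None, no cycle

Cycle: no


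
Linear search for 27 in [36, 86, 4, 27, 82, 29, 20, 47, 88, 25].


i=0: 36!=27
i=1: 86!=27
i=2: 4!=27
i=3: 27==27 found!

Found at 3, 4 comps


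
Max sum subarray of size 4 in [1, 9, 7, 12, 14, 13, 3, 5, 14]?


[0:4]: 29
[1:5]: 42
[2:6]: 46
[3:7]: 42
[4:8]: 35
[5:9]: 35

Max: 46 at [2:6]


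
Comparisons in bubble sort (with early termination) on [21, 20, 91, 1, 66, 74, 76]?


Algorithm: bubble sort (with early termination)
Input: [21, 20, 91, 1, 66, 74, 76]
Sorted: [1, 20, 21, 66, 74, 76, 91]

18


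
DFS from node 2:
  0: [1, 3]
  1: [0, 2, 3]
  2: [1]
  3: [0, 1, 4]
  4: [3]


Visit 2, push [1]
Visit 1, push [3, 0]
Visit 0, push [3]
Visit 3, push [4]
Visit 4, push []

DFS order: [2, 1, 0, 3, 4]


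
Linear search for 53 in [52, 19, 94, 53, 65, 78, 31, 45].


i=0: 52!=53
i=1: 19!=53
i=2: 94!=53
i=3: 53==53 found!

Found at 3, 4 comps


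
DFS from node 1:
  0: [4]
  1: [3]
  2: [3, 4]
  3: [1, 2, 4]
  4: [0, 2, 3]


Visit 1, push [3]
Visit 3, push [4, 2]
Visit 2, push [4]
Visit 4, push [0]
Visit 0, push []

DFS order: [1, 3, 2, 4, 0]


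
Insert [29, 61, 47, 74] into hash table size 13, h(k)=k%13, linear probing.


Insert 29: h=3 -> slot 3
Insert 61: h=9 -> slot 9
Insert 47: h=8 -> slot 8
Insert 74: h=9, 1 probes -> slot 10

Table: [None, None, None, 29, None, None, None, None, 47, 61, 74, None, None]


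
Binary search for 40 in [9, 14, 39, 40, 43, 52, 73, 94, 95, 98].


Step 1: lo=0, hi=9, mid=4, val=43
Step 2: lo=0, hi=3, mid=1, val=14
Step 3: lo=2, hi=3, mid=2, val=39
Step 4: lo=3, hi=3, mid=3, val=40

Found at index 3


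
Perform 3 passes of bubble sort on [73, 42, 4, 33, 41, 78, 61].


Initial: [73, 42, 4, 33, 41, 78, 61]
Pass 1: [42, 4, 33, 41, 73, 61, 78] (5 swaps)
Pass 2: [4, 33, 41, 42, 61, 73, 78] (4 swaps)
Pass 3: [4, 33, 41, 42, 61, 73, 78] (0 swaps)

After 3 passes: [4, 33, 41, 42, 61, 73, 78]


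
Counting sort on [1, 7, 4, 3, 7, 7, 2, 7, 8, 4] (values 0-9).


Input: [1, 7, 4, 3, 7, 7, 2, 7, 8, 4]
Counts: [0, 1, 1, 1, 2, 0, 0, 4, 1, 0]

Sorted: [1, 2, 3, 4, 4, 7, 7, 7, 7, 8]


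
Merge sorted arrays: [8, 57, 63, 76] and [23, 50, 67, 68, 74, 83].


Take 8 from A
Take 23 from B
Take 50 from B
Take 57 from A
Take 63 from A
Take 67 from B
Take 68 from B
Take 74 from B
Take 76 from A

Merged: [8, 23, 50, 57, 63, 67, 68, 74, 76, 83]


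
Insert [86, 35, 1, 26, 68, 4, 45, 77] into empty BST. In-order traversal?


Insert 86: root
Insert 35: L from 86
Insert 1: L from 86 -> L from 35
Insert 26: L from 86 -> L from 35 -> R from 1
Insert 68: L from 86 -> R from 35
Insert 4: L from 86 -> L from 35 -> R from 1 -> L from 26
Insert 45: L from 86 -> R from 35 -> L from 68
Insert 77: L from 86 -> R from 35 -> R from 68

In-order: [1, 4, 26, 35, 45, 68, 77, 86]


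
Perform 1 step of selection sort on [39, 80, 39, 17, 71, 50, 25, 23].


Initial: [39, 80, 39, 17, 71, 50, 25, 23]
Step 1: min=17 at 3
  Swap: [17, 80, 39, 39, 71, 50, 25, 23]

After 1 step: [17, 80, 39, 39, 71, 50, 25, 23]


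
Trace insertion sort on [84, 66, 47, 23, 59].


Initial: [84, 66, 47, 23, 59]
Insert 66: [66, 84, 47, 23, 59]
Insert 47: [47, 66, 84, 23, 59]
Insert 23: [23, 47, 66, 84, 59]
Insert 59: [23, 47, 59, 66, 84]

Sorted: [23, 47, 59, 66, 84]


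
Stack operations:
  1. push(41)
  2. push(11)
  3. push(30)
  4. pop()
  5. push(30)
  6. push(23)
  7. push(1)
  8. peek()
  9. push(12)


push(41) -> [41]
push(11) -> [41, 11]
push(30) -> [41, 11, 30]
pop()->30, [41, 11]
push(30) -> [41, 11, 30]
push(23) -> [41, 11, 30, 23]
push(1) -> [41, 11, 30, 23, 1]
peek()->1
push(12) -> [41, 11, 30, 23, 1, 12]

Final stack: [41, 11, 30, 23, 1, 12]


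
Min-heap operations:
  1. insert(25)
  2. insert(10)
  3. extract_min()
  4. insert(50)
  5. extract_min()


insert(25) -> [25]
insert(10) -> [10, 25]
extract_min()->10, [25]
insert(50) -> [25, 50]
extract_min()->25, [50]

Final heap: [50]


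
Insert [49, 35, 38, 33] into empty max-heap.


Insert 49: [49]
Insert 35: [49, 35]
Insert 38: [49, 35, 38]
Insert 33: [49, 35, 38, 33]

Final heap: [49, 35, 38, 33]


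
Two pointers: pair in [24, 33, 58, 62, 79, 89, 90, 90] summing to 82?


lo=0(24)+hi=7(90)=114
lo=0(24)+hi=6(90)=114
lo=0(24)+hi=5(89)=113
lo=0(24)+hi=4(79)=103
lo=0(24)+hi=3(62)=86
lo=0(24)+hi=2(58)=82

Yes: 24+58=82


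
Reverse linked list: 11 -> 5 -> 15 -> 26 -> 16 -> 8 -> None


Step 1: curr=11, set curr.next=prev(None) | reversed so far: 11
Step 2: curr=5, set curr.next=prev(11) | reversed so far: 5 -> 11
Step 3: curr=15, set curr.next=prev(5) | reversed so far: 15 -> 5 -> 11
Step 4: curr=26, set curr.next=prev(15) | reversed so far: 26 -> 15 -> 5 -> 11
Step 5: curr=16, set curr.next=prev(26) | reversed so far: 16 -> 26 -> 15 -> 5 -> 11
Step 6: curr=8, set curr.next=prev(16) | reversed so far: 8 -> 16 -> 26 -> 15 -> 5 -> 11

8 -> 16 -> 26 -> 15 -> 5 -> 11 -> None


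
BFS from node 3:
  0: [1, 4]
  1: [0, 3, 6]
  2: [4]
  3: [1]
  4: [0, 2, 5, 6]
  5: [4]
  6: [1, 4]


Visit 3, enqueue [1]
Visit 1, enqueue [0, 6]
Visit 0, enqueue [4]
Visit 6, enqueue []
Visit 4, enqueue [2, 5]
Visit 2, enqueue []
Visit 5, enqueue []

BFS order: [3, 1, 0, 6, 4, 2, 5]


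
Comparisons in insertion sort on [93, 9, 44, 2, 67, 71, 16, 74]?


Algorithm: insertion sort
Input: [93, 9, 44, 2, 67, 71, 16, 74]
Sorted: [2, 9, 16, 44, 67, 71, 74, 93]

17


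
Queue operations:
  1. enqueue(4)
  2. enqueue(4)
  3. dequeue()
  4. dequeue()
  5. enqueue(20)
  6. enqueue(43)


enqueue(4) -> [4]
enqueue(4) -> [4, 4]
dequeue()->4, [4]
dequeue()->4, []
enqueue(20) -> [20]
enqueue(43) -> [20, 43]

Final queue: [20, 43]


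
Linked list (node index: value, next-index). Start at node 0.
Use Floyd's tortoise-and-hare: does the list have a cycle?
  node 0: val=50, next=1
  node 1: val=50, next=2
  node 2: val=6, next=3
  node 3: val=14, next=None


Floyd's tortoise (slow, +1) and hare (fast, +2):
  init: slow=0, fast=0
  step 1: slow=1, fast=2
  step 2: fast 2->3->None, no cycle

Cycle: no


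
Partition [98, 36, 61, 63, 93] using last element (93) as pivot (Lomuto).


Pivot: 93
  36 <= 93: swap -> [36, 98, 61, 63, 93]
  61 <= 93: swap -> [36, 61, 98, 63, 93]
  63 <= 93: swap -> [36, 61, 63, 98, 93]
Place pivot at 3: [36, 61, 63, 93, 98]

Partitioned: [36, 61, 63, 93, 98]


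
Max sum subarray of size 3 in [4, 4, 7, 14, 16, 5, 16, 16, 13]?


[0:3]: 15
[1:4]: 25
[2:5]: 37
[3:6]: 35
[4:7]: 37
[5:8]: 37
[6:9]: 45

Max: 45 at [6:9]


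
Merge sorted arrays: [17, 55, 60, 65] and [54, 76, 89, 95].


Take 17 from A
Take 54 from B
Take 55 from A
Take 60 from A
Take 65 from A

Merged: [17, 54, 55, 60, 65, 76, 89, 95]


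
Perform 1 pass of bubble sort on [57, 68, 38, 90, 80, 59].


Initial: [57, 68, 38, 90, 80, 59]
Pass 1: [57, 38, 68, 80, 59, 90] (3 swaps)

After 1 pass: [57, 38, 68, 80, 59, 90]


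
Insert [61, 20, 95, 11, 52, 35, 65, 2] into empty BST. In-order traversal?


Insert 61: root
Insert 20: L from 61
Insert 95: R from 61
Insert 11: L from 61 -> L from 20
Insert 52: L from 61 -> R from 20
Insert 35: L from 61 -> R from 20 -> L from 52
Insert 65: R from 61 -> L from 95
Insert 2: L from 61 -> L from 20 -> L from 11

In-order: [2, 11, 20, 35, 52, 61, 65, 95]


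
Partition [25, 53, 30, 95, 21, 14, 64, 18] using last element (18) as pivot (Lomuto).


Pivot: 18
  14 <= 18: swap -> [14, 53, 30, 95, 21, 25, 64, 18]
Place pivot at 1: [14, 18, 30, 95, 21, 25, 64, 53]

Partitioned: [14, 18, 30, 95, 21, 25, 64, 53]


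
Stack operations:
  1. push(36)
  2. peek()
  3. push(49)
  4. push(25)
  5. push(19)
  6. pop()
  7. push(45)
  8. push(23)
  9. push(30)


push(36) -> [36]
peek()->36
push(49) -> [36, 49]
push(25) -> [36, 49, 25]
push(19) -> [36, 49, 25, 19]
pop()->19, [36, 49, 25]
push(45) -> [36, 49, 25, 45]
push(23) -> [36, 49, 25, 45, 23]
push(30) -> [36, 49, 25, 45, 23, 30]

Final stack: [36, 49, 25, 45, 23, 30]


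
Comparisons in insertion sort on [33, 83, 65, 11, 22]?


Algorithm: insertion sort
Input: [33, 83, 65, 11, 22]
Sorted: [11, 22, 33, 65, 83]

10


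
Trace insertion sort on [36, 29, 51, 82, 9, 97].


Initial: [36, 29, 51, 82, 9, 97]
Insert 29: [29, 36, 51, 82, 9, 97]
Insert 51: [29, 36, 51, 82, 9, 97]
Insert 82: [29, 36, 51, 82, 9, 97]
Insert 9: [9, 29, 36, 51, 82, 97]
Insert 97: [9, 29, 36, 51, 82, 97]

Sorted: [9, 29, 36, 51, 82, 97]


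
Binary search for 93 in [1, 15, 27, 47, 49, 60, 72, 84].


Step 1: lo=0, hi=7, mid=3, val=47
Step 2: lo=4, hi=7, mid=5, val=60
Step 3: lo=6, hi=7, mid=6, val=72
Step 4: lo=7, hi=7, mid=7, val=84

Not found


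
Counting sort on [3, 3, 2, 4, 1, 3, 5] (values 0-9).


Input: [3, 3, 2, 4, 1, 3, 5]
Counts: [0, 1, 1, 3, 1, 1, 0, 0, 0, 0]

Sorted: [1, 2, 3, 3, 3, 4, 5]


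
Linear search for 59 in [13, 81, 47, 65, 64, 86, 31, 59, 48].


i=0: 13!=59
i=1: 81!=59
i=2: 47!=59
i=3: 65!=59
i=4: 64!=59
i=5: 86!=59
i=6: 31!=59
i=7: 59==59 found!

Found at 7, 8 comps


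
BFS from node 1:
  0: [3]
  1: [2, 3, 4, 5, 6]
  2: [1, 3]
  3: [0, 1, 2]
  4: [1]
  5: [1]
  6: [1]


Visit 1, enqueue [2, 3, 4, 5, 6]
Visit 2, enqueue []
Visit 3, enqueue [0]
Visit 4, enqueue []
Visit 5, enqueue []
Visit 6, enqueue []
Visit 0, enqueue []

BFS order: [1, 2, 3, 4, 5, 6, 0]


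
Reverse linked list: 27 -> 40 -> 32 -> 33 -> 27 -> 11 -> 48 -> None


Step 1: curr=27, set curr.next=prev(None) | reversed so far: 27
Step 2: curr=40, set curr.next=prev(27) | reversed so far: 40 -> 27
Step 3: curr=32, set curr.next=prev(40) | reversed so far: 32 -> 40 -> 27
Step 4: curr=33, set curr.next=prev(32) | reversed so far: 33 -> 32 -> 40 -> 27
Step 5: curr=27, set curr.next=prev(33) | reversed so far: 27 -> 33 -> 32 -> 40 -> 27
Step 6: curr=11, set curr.next=prev(27) | reversed so far: 11 -> 27 -> 33 -> 32 -> 40 -> 27
Step 7: curr=48, set curr.next=prev(11) | reversed so far: 48 -> 11 -> 27 -> 33 -> 32 -> 40 -> 27

48 -> 11 -> 27 -> 33 -> 32 -> 40 -> 27 -> None


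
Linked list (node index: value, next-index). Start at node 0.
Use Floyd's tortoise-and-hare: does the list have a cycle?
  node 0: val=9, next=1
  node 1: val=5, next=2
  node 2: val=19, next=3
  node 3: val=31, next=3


Floyd's tortoise (slow, +1) and hare (fast, +2):
  init: slow=0, fast=0
  step 1: slow=1, fast=2
  step 2: slow=2, fast=3
  step 3: slow=3, fast=3
  slow == fast at node 3: cycle detected

Cycle: yes


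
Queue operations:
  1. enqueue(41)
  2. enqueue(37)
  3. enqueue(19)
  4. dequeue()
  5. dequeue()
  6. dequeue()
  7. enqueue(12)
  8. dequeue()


enqueue(41) -> [41]
enqueue(37) -> [41, 37]
enqueue(19) -> [41, 37, 19]
dequeue()->41, [37, 19]
dequeue()->37, [19]
dequeue()->19, []
enqueue(12) -> [12]
dequeue()->12, []

Final queue: []


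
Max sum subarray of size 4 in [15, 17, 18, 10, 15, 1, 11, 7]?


[0:4]: 60
[1:5]: 60
[2:6]: 44
[3:7]: 37
[4:8]: 34

Max: 60 at [0:4]


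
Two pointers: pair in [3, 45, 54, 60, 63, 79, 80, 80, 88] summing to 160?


lo=0(3)+hi=8(88)=91
lo=1(45)+hi=8(88)=133
lo=2(54)+hi=8(88)=142
lo=3(60)+hi=8(88)=148
lo=4(63)+hi=8(88)=151
lo=5(79)+hi=8(88)=167
lo=5(79)+hi=7(80)=159
lo=6(80)+hi=7(80)=160

Yes: 80+80=160


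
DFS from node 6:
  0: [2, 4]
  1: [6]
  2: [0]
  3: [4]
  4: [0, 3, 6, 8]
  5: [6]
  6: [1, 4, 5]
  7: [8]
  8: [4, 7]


Visit 6, push [5, 4, 1]
Visit 1, push []
Visit 4, push [8, 3, 0]
Visit 0, push [2]
Visit 2, push []
Visit 3, push []
Visit 8, push [7]
Visit 7, push []
Visit 5, push []

DFS order: [6, 1, 4, 0, 2, 3, 8, 7, 5]


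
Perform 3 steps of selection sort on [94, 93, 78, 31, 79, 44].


Initial: [94, 93, 78, 31, 79, 44]
Step 1: min=31 at 3
  Swap: [31, 93, 78, 94, 79, 44]
Step 2: min=44 at 5
  Swap: [31, 44, 78, 94, 79, 93]
Step 3: min=78 at 2
  Swap: [31, 44, 78, 94, 79, 93]

After 3 steps: [31, 44, 78, 94, 79, 93]


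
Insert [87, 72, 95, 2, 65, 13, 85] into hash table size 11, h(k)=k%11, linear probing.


Insert 87: h=10 -> slot 10
Insert 72: h=6 -> slot 6
Insert 95: h=7 -> slot 7
Insert 2: h=2 -> slot 2
Insert 65: h=10, 1 probes -> slot 0
Insert 13: h=2, 1 probes -> slot 3
Insert 85: h=8 -> slot 8

Table: [65, None, 2, 13, None, None, 72, 95, 85, None, 87]


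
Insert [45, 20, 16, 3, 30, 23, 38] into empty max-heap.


Insert 45: [45]
Insert 20: [45, 20]
Insert 16: [45, 20, 16]
Insert 3: [45, 20, 16, 3]
Insert 30: [45, 30, 16, 3, 20]
Insert 23: [45, 30, 23, 3, 20, 16]
Insert 38: [45, 30, 38, 3, 20, 16, 23]

Final heap: [45, 30, 38, 3, 20, 16, 23]


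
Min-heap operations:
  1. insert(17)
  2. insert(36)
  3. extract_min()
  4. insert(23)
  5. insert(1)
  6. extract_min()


insert(17) -> [17]
insert(36) -> [17, 36]
extract_min()->17, [36]
insert(23) -> [23, 36]
insert(1) -> [1, 36, 23]
extract_min()->1, [23, 36]

Final heap: [23, 36]


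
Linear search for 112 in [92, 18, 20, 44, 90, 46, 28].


i=0: 92!=112
i=1: 18!=112
i=2: 20!=112
i=3: 44!=112
i=4: 90!=112
i=5: 46!=112
i=6: 28!=112

Not found, 7 comps


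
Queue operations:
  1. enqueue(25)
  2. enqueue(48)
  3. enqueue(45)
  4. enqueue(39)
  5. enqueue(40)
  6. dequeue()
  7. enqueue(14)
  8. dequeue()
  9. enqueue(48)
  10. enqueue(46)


enqueue(25) -> [25]
enqueue(48) -> [25, 48]
enqueue(45) -> [25, 48, 45]
enqueue(39) -> [25, 48, 45, 39]
enqueue(40) -> [25, 48, 45, 39, 40]
dequeue()->25, [48, 45, 39, 40]
enqueue(14) -> [48, 45, 39, 40, 14]
dequeue()->48, [45, 39, 40, 14]
enqueue(48) -> [45, 39, 40, 14, 48]
enqueue(46) -> [45, 39, 40, 14, 48, 46]

Final queue: [45, 39, 40, 14, 48, 46]


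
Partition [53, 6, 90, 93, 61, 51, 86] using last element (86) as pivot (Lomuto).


Pivot: 86
  53 <= 86: advance i (no swap)
  6 <= 86: advance i (no swap)
  61 <= 86: swap -> [53, 6, 61, 93, 90, 51, 86]
  51 <= 86: swap -> [53, 6, 61, 51, 90, 93, 86]
Place pivot at 4: [53, 6, 61, 51, 86, 93, 90]

Partitioned: [53, 6, 61, 51, 86, 93, 90]


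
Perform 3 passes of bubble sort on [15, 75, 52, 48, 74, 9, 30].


Initial: [15, 75, 52, 48, 74, 9, 30]
Pass 1: [15, 52, 48, 74, 9, 30, 75] (5 swaps)
Pass 2: [15, 48, 52, 9, 30, 74, 75] (3 swaps)
Pass 3: [15, 48, 9, 30, 52, 74, 75] (2 swaps)

After 3 passes: [15, 48, 9, 30, 52, 74, 75]


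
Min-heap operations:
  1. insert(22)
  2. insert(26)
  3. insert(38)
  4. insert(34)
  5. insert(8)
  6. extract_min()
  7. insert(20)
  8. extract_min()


insert(22) -> [22]
insert(26) -> [22, 26]
insert(38) -> [22, 26, 38]
insert(34) -> [22, 26, 38, 34]
insert(8) -> [8, 22, 38, 34, 26]
extract_min()->8, [22, 26, 38, 34]
insert(20) -> [20, 22, 38, 34, 26]
extract_min()->20, [22, 26, 38, 34]

Final heap: [22, 26, 38, 34]


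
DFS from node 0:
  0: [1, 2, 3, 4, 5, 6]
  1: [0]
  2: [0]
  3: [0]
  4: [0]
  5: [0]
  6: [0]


Visit 0, push [6, 5, 4, 3, 2, 1]
Visit 1, push []
Visit 2, push []
Visit 3, push []
Visit 4, push []
Visit 5, push []
Visit 6, push []

DFS order: [0, 1, 2, 3, 4, 5, 6]


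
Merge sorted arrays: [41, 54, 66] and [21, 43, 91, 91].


Take 21 from B
Take 41 from A
Take 43 from B
Take 54 from A
Take 66 from A

Merged: [21, 41, 43, 54, 66, 91, 91]


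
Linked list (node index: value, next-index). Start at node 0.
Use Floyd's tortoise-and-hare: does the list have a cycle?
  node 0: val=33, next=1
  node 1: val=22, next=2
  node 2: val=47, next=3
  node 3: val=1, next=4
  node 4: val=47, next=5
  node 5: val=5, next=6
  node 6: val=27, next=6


Floyd's tortoise (slow, +1) and hare (fast, +2):
  init: slow=0, fast=0
  step 1: slow=1, fast=2
  step 2: slow=2, fast=4
  step 3: slow=3, fast=6
  step 4: slow=4, fast=6
  step 5: slow=5, fast=6
  step 6: slow=6, fast=6
  slow == fast at node 6: cycle detected

Cycle: yes


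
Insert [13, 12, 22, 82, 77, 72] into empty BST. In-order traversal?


Insert 13: root
Insert 12: L from 13
Insert 22: R from 13
Insert 82: R from 13 -> R from 22
Insert 77: R from 13 -> R from 22 -> L from 82
Insert 72: R from 13 -> R from 22 -> L from 82 -> L from 77

In-order: [12, 13, 22, 72, 77, 82]


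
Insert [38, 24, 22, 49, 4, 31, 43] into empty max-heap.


Insert 38: [38]
Insert 24: [38, 24]
Insert 22: [38, 24, 22]
Insert 49: [49, 38, 22, 24]
Insert 4: [49, 38, 22, 24, 4]
Insert 31: [49, 38, 31, 24, 4, 22]
Insert 43: [49, 38, 43, 24, 4, 22, 31]

Final heap: [49, 38, 43, 24, 4, 22, 31]


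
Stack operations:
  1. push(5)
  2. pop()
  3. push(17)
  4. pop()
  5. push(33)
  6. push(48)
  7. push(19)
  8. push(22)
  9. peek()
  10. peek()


push(5) -> [5]
pop()->5, []
push(17) -> [17]
pop()->17, []
push(33) -> [33]
push(48) -> [33, 48]
push(19) -> [33, 48, 19]
push(22) -> [33, 48, 19, 22]
peek()->22
peek()->22

Final stack: [33, 48, 19, 22]


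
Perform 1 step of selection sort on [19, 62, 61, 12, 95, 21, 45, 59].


Initial: [19, 62, 61, 12, 95, 21, 45, 59]
Step 1: min=12 at 3
  Swap: [12, 62, 61, 19, 95, 21, 45, 59]

After 1 step: [12, 62, 61, 19, 95, 21, 45, 59]


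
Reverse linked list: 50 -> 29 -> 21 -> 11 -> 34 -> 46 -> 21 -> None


Step 1: curr=50, set curr.next=prev(None) | reversed so far: 50
Step 2: curr=29, set curr.next=prev(50) | reversed so far: 29 -> 50
Step 3: curr=21, set curr.next=prev(29) | reversed so far: 21 -> 29 -> 50
Step 4: curr=11, set curr.next=prev(21) | reversed so far: 11 -> 21 -> 29 -> 50
Step 5: curr=34, set curr.next=prev(11) | reversed so far: 34 -> 11 -> 21 -> 29 -> 50
Step 6: curr=46, set curr.next=prev(34) | reversed so far: 46 -> 34 -> 11 -> 21 -> 29 -> 50
Step 7: curr=21, set curr.next=prev(46) | reversed so far: 21 -> 46 -> 34 -> 11 -> 21 -> 29 -> 50

21 -> 46 -> 34 -> 11 -> 21 -> 29 -> 50 -> None


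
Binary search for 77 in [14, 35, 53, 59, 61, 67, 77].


Step 1: lo=0, hi=6, mid=3, val=59
Step 2: lo=4, hi=6, mid=5, val=67
Step 3: lo=6, hi=6, mid=6, val=77

Found at index 6


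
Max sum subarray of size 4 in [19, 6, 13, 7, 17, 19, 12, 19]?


[0:4]: 45
[1:5]: 43
[2:6]: 56
[3:7]: 55
[4:8]: 67

Max: 67 at [4:8]


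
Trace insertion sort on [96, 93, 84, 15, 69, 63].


Initial: [96, 93, 84, 15, 69, 63]
Insert 93: [93, 96, 84, 15, 69, 63]
Insert 84: [84, 93, 96, 15, 69, 63]
Insert 15: [15, 84, 93, 96, 69, 63]
Insert 69: [15, 69, 84, 93, 96, 63]
Insert 63: [15, 63, 69, 84, 93, 96]

Sorted: [15, 63, 69, 84, 93, 96]


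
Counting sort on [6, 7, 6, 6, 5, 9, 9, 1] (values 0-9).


Input: [6, 7, 6, 6, 5, 9, 9, 1]
Counts: [0, 1, 0, 0, 0, 1, 3, 1, 0, 2]

Sorted: [1, 5, 6, 6, 6, 7, 9, 9]


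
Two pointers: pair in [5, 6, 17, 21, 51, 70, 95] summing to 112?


lo=0(5)+hi=6(95)=100
lo=1(6)+hi=6(95)=101
lo=2(17)+hi=6(95)=112

Yes: 17+95=112


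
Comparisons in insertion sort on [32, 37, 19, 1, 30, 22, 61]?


Algorithm: insertion sort
Input: [32, 37, 19, 1, 30, 22, 61]
Sorted: [1, 19, 22, 30, 32, 37, 61]

14


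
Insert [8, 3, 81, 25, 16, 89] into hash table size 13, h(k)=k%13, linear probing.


Insert 8: h=8 -> slot 8
Insert 3: h=3 -> slot 3
Insert 81: h=3, 1 probes -> slot 4
Insert 25: h=12 -> slot 12
Insert 16: h=3, 2 probes -> slot 5
Insert 89: h=11 -> slot 11

Table: [None, None, None, 3, 81, 16, None, None, 8, None, None, 89, 25]


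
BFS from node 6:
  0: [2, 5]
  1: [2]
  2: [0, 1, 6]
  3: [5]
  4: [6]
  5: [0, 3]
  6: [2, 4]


Visit 6, enqueue [2, 4]
Visit 2, enqueue [0, 1]
Visit 4, enqueue []
Visit 0, enqueue [5]
Visit 1, enqueue []
Visit 5, enqueue [3]
Visit 3, enqueue []

BFS order: [6, 2, 4, 0, 1, 5, 3]


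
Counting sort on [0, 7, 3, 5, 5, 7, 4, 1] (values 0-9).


Input: [0, 7, 3, 5, 5, 7, 4, 1]
Counts: [1, 1, 0, 1, 1, 2, 0, 2, 0, 0]

Sorted: [0, 1, 3, 4, 5, 5, 7, 7]


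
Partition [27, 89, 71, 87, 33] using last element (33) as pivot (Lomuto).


Pivot: 33
  27 <= 33: advance i (no swap)
Place pivot at 1: [27, 33, 71, 87, 89]

Partitioned: [27, 33, 71, 87, 89]


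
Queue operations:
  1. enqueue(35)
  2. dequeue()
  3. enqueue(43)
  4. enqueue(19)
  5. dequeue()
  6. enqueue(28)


enqueue(35) -> [35]
dequeue()->35, []
enqueue(43) -> [43]
enqueue(19) -> [43, 19]
dequeue()->43, [19]
enqueue(28) -> [19, 28]

Final queue: [19, 28]


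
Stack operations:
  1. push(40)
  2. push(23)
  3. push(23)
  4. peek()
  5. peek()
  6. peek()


push(40) -> [40]
push(23) -> [40, 23]
push(23) -> [40, 23, 23]
peek()->23
peek()->23
peek()->23

Final stack: [40, 23, 23]


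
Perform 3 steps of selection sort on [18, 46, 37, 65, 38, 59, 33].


Initial: [18, 46, 37, 65, 38, 59, 33]
Step 1: min=18 at 0
  Swap: [18, 46, 37, 65, 38, 59, 33]
Step 2: min=33 at 6
  Swap: [18, 33, 37, 65, 38, 59, 46]
Step 3: min=37 at 2
  Swap: [18, 33, 37, 65, 38, 59, 46]

After 3 steps: [18, 33, 37, 65, 38, 59, 46]


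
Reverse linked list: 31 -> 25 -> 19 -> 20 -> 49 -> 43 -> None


Step 1: curr=31, set curr.next=prev(None) | reversed so far: 31
Step 2: curr=25, set curr.next=prev(31) | reversed so far: 25 -> 31
Step 3: curr=19, set curr.next=prev(25) | reversed so far: 19 -> 25 -> 31
Step 4: curr=20, set curr.next=prev(19) | reversed so far: 20 -> 19 -> 25 -> 31
Step 5: curr=49, set curr.next=prev(20) | reversed so far: 49 -> 20 -> 19 -> 25 -> 31
Step 6: curr=43, set curr.next=prev(49) | reversed so far: 43 -> 49 -> 20 -> 19 -> 25 -> 31

43 -> 49 -> 20 -> 19 -> 25 -> 31 -> None


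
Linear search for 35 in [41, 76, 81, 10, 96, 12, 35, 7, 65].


i=0: 41!=35
i=1: 76!=35
i=2: 81!=35
i=3: 10!=35
i=4: 96!=35
i=5: 12!=35
i=6: 35==35 found!

Found at 6, 7 comps


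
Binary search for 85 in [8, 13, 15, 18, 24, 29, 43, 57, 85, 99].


Step 1: lo=0, hi=9, mid=4, val=24
Step 2: lo=5, hi=9, mid=7, val=57
Step 3: lo=8, hi=9, mid=8, val=85

Found at index 8


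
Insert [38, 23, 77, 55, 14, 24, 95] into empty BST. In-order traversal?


Insert 38: root
Insert 23: L from 38
Insert 77: R from 38
Insert 55: R from 38 -> L from 77
Insert 14: L from 38 -> L from 23
Insert 24: L from 38 -> R from 23
Insert 95: R from 38 -> R from 77

In-order: [14, 23, 24, 38, 55, 77, 95]


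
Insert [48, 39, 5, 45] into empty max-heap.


Insert 48: [48]
Insert 39: [48, 39]
Insert 5: [48, 39, 5]
Insert 45: [48, 45, 5, 39]

Final heap: [48, 45, 5, 39]


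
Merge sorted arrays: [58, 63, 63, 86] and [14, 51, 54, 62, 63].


Take 14 from B
Take 51 from B
Take 54 from B
Take 58 from A
Take 62 from B
Take 63 from A
Take 63 from A
Take 63 from B

Merged: [14, 51, 54, 58, 62, 63, 63, 63, 86]


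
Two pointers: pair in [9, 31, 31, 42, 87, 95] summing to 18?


lo=0(9)+hi=5(95)=104
lo=0(9)+hi=4(87)=96
lo=0(9)+hi=3(42)=51
lo=0(9)+hi=2(31)=40
lo=0(9)+hi=1(31)=40

No pair found


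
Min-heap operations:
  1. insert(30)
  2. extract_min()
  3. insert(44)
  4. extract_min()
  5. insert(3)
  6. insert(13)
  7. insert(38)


insert(30) -> [30]
extract_min()->30, []
insert(44) -> [44]
extract_min()->44, []
insert(3) -> [3]
insert(13) -> [3, 13]
insert(38) -> [3, 13, 38]

Final heap: [3, 13, 38]


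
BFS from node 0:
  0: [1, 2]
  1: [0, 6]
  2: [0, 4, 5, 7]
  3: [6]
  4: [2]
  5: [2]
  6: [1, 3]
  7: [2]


Visit 0, enqueue [1, 2]
Visit 1, enqueue [6]
Visit 2, enqueue [4, 5, 7]
Visit 6, enqueue [3]
Visit 4, enqueue []
Visit 5, enqueue []
Visit 7, enqueue []
Visit 3, enqueue []

BFS order: [0, 1, 2, 6, 4, 5, 7, 3]


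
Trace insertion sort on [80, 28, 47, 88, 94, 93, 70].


Initial: [80, 28, 47, 88, 94, 93, 70]
Insert 28: [28, 80, 47, 88, 94, 93, 70]
Insert 47: [28, 47, 80, 88, 94, 93, 70]
Insert 88: [28, 47, 80, 88, 94, 93, 70]
Insert 94: [28, 47, 80, 88, 94, 93, 70]
Insert 93: [28, 47, 80, 88, 93, 94, 70]
Insert 70: [28, 47, 70, 80, 88, 93, 94]

Sorted: [28, 47, 70, 80, 88, 93, 94]


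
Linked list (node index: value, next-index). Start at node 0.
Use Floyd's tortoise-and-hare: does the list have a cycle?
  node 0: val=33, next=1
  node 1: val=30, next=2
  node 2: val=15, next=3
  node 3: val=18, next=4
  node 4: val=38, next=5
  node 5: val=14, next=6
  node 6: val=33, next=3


Floyd's tortoise (slow, +1) and hare (fast, +2):
  init: slow=0, fast=0
  step 1: slow=1, fast=2
  step 2: slow=2, fast=4
  step 3: slow=3, fast=6
  step 4: slow=4, fast=4
  slow == fast at node 4: cycle detected

Cycle: yes


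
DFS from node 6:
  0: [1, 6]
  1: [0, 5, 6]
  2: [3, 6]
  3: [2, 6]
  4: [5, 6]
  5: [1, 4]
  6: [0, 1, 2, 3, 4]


Visit 6, push [4, 3, 2, 1, 0]
Visit 0, push [1]
Visit 1, push [5]
Visit 5, push [4]
Visit 4, push []
Visit 2, push [3]
Visit 3, push []

DFS order: [6, 0, 1, 5, 4, 2, 3]


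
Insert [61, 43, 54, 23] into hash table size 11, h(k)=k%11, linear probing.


Insert 61: h=6 -> slot 6
Insert 43: h=10 -> slot 10
Insert 54: h=10, 1 probes -> slot 0
Insert 23: h=1 -> slot 1

Table: [54, 23, None, None, None, None, 61, None, None, None, 43]


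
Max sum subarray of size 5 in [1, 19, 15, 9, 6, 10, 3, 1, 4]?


[0:5]: 50
[1:6]: 59
[2:7]: 43
[3:8]: 29
[4:9]: 24

Max: 59 at [1:6]


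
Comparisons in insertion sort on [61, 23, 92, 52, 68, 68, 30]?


Algorithm: insertion sort
Input: [61, 23, 92, 52, 68, 68, 30]
Sorted: [23, 30, 52, 61, 68, 68, 92]

15


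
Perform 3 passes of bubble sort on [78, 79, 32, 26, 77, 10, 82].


Initial: [78, 79, 32, 26, 77, 10, 82]
Pass 1: [78, 32, 26, 77, 10, 79, 82] (4 swaps)
Pass 2: [32, 26, 77, 10, 78, 79, 82] (4 swaps)
Pass 3: [26, 32, 10, 77, 78, 79, 82] (2 swaps)

After 3 passes: [26, 32, 10, 77, 78, 79, 82]


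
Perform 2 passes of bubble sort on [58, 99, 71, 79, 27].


Initial: [58, 99, 71, 79, 27]
Pass 1: [58, 71, 79, 27, 99] (3 swaps)
Pass 2: [58, 71, 27, 79, 99] (1 swaps)

After 2 passes: [58, 71, 27, 79, 99]


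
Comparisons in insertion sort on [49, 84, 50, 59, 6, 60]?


Algorithm: insertion sort
Input: [49, 84, 50, 59, 6, 60]
Sorted: [6, 49, 50, 59, 60, 84]

11


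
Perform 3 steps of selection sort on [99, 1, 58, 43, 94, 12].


Initial: [99, 1, 58, 43, 94, 12]
Step 1: min=1 at 1
  Swap: [1, 99, 58, 43, 94, 12]
Step 2: min=12 at 5
  Swap: [1, 12, 58, 43, 94, 99]
Step 3: min=43 at 3
  Swap: [1, 12, 43, 58, 94, 99]

After 3 steps: [1, 12, 43, 58, 94, 99]


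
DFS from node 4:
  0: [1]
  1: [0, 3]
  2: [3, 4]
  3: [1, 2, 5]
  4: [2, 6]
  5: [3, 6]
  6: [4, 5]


Visit 4, push [6, 2]
Visit 2, push [3]
Visit 3, push [5, 1]
Visit 1, push [0]
Visit 0, push []
Visit 5, push [6]
Visit 6, push []

DFS order: [4, 2, 3, 1, 0, 5, 6]
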